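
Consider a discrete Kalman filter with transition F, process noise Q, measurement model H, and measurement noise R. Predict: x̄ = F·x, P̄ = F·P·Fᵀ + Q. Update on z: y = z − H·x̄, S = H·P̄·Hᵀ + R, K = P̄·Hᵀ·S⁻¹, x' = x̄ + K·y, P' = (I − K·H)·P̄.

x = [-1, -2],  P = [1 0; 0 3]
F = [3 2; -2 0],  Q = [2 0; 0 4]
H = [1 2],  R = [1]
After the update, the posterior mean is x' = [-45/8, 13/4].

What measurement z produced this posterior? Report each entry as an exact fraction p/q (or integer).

x̄ = F·x = [-7, 2]
P̄ = F·P·Fᵀ + Q = [23 -6; -6 8]
S = H·P̄·Hᵀ + R = [32]
K = P̄·Hᵀ·S⁻¹ = [11/32; 5/16]
x' − x̄ = [11/8, 5/4] = K·y
y = (KᵀK)⁻¹·Kᵀ·(x' − x̄) = [4]
z = y + H·x̄ = [4] + [-3] = [1]

z = [1]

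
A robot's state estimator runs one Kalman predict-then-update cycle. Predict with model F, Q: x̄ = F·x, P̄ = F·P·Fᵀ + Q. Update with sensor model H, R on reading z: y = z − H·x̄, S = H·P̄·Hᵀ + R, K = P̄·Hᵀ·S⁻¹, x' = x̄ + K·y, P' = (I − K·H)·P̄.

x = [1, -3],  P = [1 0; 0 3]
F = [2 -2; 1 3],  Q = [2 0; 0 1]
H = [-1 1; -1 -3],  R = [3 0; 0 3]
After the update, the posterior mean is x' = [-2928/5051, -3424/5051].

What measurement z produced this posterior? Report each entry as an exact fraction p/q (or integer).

x̄ = F·x = [8, -8]
P̄ = F·P·Fᵀ + Q = [18 -16; -16 29]
S = H·P̄·Hᵀ + R = [82 -101; -101 186]
K = P̄·Hᵀ·S⁻¹ = [-3294/5051 -974/5051; 1199/5051 -1277/5051]
x' − x̄ = [-43336/5051, 36984/5051] = K·y
y = (KᵀK)⁻¹·Kᵀ·(x' − x̄) = [17, -13]
z = y + H·x̄ = [17, -13] + [-16, 16] = [1, 3]

z = [1, 3]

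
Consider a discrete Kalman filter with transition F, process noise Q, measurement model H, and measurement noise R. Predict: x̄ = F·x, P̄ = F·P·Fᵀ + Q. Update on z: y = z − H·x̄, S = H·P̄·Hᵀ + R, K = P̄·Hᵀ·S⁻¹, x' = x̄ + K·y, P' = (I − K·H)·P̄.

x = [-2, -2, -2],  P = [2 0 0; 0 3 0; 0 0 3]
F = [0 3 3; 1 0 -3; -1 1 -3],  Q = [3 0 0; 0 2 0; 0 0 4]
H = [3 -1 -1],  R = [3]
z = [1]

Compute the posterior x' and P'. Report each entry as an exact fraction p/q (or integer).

x' = [-228/301, -2827/903, 13/903]
P' = [1605/301 1737/301 2862/301; 1737/301 9224/903 6820/903; 2862/301 6820/903 19283/903]

x̄ = F·x = [-12, 4, 6]
P̄ = F·P·Fᵀ + Q = [57 -27 -18; -27 31 25; -18 25 36]
y = z − H·x̄ = [47]
S = H·P̄·Hᵀ + R = [903]
K = P̄·Hᵀ·S⁻¹ = [72/301; -137/903; -115/903]
x' = x̄ + K·y = [-228/301, -2827/903, 13/903]
P' = (I − K·H)·P̄ = [1605/301 1737/301 2862/301; 1737/301 9224/903 6820/903; 2862/301 6820/903 19283/903]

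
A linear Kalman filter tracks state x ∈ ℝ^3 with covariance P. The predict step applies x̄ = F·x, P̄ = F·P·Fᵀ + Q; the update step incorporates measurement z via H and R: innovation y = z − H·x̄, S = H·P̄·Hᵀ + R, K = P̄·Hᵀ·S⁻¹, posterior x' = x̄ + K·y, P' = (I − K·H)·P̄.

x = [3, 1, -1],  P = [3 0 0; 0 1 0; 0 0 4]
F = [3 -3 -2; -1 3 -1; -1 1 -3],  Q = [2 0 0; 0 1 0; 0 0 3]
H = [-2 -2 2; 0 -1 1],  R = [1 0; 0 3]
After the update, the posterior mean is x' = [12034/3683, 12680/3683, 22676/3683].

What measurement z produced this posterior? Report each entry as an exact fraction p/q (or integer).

z = [-1, 3]

x̄ = F·x = [8, 1, 1]
P̄ = F·P·Fᵀ + Q = [54 -10 12; -10 17 18; 12 18 43]
S = H·P̄·Hᵀ + R = [137 4; 4 27]
K = P̄·Hᵀ·S⁻¹ = [-1816/3683 3270/3683; 590/3683 49/3683; 602/3683 3321/3683]
x' − x̄ = [-17430/3683, 8997/3683, 18993/3683] = K·y
y = (KᵀK)⁻¹·Kᵀ·(x' − x̄) = [15, 3]
z = y + H·x̄ = [15, 3] + [-16, 0] = [-1, 3]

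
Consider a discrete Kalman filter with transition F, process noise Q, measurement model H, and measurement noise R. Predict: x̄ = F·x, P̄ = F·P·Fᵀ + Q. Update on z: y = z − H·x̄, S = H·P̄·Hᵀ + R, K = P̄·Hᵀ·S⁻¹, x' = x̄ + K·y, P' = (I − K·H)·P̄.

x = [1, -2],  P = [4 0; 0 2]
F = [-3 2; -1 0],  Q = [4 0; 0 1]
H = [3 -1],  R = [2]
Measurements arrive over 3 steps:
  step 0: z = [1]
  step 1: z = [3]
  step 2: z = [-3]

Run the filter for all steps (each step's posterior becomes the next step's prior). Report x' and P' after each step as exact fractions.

step 0: x̄ = F·x = [-7, -1]
step 0: P̄ = F·P·Fᵀ + Q = [48 12; 12 5]
step 0: y = z − H·x̄ = [21]
step 0: S = H·P̄·Hᵀ + R = [367]
step 0: K = P̄·Hᵀ·S⁻¹ = [132/367; 31/367]
step 0: x' = x̄ + K·y = [203/367, 284/367]
step 0: P' = (I − K·H)·P̄ = [192/367 312/367; 312/367 874/367]
step 1: x̄ = F·x = [-41/367, -203/367]
step 1: P̄ = F·P·Fᵀ + Q = [2948/367 -48/367; -48/367 559/367]
step 1: y = z − H·x̄ = [1021/367]
step 1: S = H·P̄·Hᵀ + R = [28113/367]
step 1: K = P̄·Hᵀ·S⁻¹ = [2964/9371; -703/28113]
step 1: x' = x̄ + K·y = [7199/9371, -17506/28113]
step 1: P' = (I − K·H)·P̄ = [3460/9371 4452/9371; 4452/9371 41474/28113]
step 2: x̄ = F·x = [-99803/28113, -7199/9371]
step 2: P̄ = F·P·Fᵀ + Q = [211496/28113 1476/9371; 1476/9371 12831/9371]
step 2: y = z − H·x̄ = [64491/9371]
step 2: S = H·P̄·Hᵀ + R = [657205/9371]
step 2: K = P̄·Hᵀ·S⁻¹ = [42004/131441; -8403/657205]
step 2: x' = x̄ + K·y = [-532661/394323, -562708/657205]
step 2: P' = (I − K·H)·P̄ = [142376/394323 58368/131441; 58368/131441 892326/657205]

step 0: x' = [203/367, 284/367], P' = [192/367 312/367; 312/367 874/367]
step 1: x' = [7199/9371, -17506/28113], P' = [3460/9371 4452/9371; 4452/9371 41474/28113]
step 2: x' = [-532661/394323, -562708/657205], P' = [142376/394323 58368/131441; 58368/131441 892326/657205]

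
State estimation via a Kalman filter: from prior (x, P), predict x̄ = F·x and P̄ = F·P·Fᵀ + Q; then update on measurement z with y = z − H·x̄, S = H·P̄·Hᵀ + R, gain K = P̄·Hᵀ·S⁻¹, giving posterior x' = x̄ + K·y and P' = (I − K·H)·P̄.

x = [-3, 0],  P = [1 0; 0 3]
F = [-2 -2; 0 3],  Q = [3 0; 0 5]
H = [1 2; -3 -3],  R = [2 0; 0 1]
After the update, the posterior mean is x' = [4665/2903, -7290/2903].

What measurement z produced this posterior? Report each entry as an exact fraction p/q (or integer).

x̄ = F·x = [6, 0]
P̄ = F·P·Fᵀ + Q = [19 -18; -18 32]
S = H·P̄·Hᵀ + R = [77 -87; -87 136]
K = P̄·Hᵀ·S⁻¹ = [-2573/2903 -1710/2903; 2602/2903 768/2903]
x' − x̄ = [-12753/2903, -7290/2903] = K·y
y = (KᵀK)⁻¹·Kᵀ·(x' − x̄) = [-9, 21]
z = y + H·x̄ = [-9, 21] + [6, -18] = [-3, 3]

z = [-3, 3]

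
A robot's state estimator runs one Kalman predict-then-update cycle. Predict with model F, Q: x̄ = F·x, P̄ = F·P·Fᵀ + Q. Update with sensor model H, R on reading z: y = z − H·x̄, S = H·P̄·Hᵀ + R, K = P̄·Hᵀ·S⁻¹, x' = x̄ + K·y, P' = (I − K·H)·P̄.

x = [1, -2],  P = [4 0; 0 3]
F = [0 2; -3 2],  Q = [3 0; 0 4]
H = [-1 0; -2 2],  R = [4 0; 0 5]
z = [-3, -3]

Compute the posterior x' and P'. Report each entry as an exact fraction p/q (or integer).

x̄ = F·x = [-4, -7]
P̄ = F·P·Fᵀ + Q = [15 12; 12 52]
y = z − H·x̄ = [-7, 3]
S = H·P̄·Hᵀ + R = [19 6; 6 177]
K = P̄·Hᵀ·S⁻¹ = [-873/1109 -8/1109; -868/1109 1592/3327]
x' = x̄ + K·y = [1651/1109, -95/1109]
P' = (I − K·H)·P̄ = [3492/1109 3472/1109; 3472/1109 14396/3327]

x' = [1651/1109, -95/1109]
P' = [3492/1109 3472/1109; 3472/1109 14396/3327]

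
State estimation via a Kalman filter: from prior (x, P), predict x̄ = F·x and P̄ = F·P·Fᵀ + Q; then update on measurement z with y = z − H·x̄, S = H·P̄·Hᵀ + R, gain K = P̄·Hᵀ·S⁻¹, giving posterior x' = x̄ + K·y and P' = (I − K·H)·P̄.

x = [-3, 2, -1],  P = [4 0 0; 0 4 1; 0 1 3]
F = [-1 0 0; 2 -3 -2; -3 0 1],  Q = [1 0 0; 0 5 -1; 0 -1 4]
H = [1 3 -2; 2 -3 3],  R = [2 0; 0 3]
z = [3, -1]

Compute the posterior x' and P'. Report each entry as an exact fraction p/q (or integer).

x' = [26588/36497, 26907/36497, -1530/36497]
P' = [18852/36497 -16716/36497 -22647/36497; -16716/36497 266050/109491 320531/109491; -22647/36497 320531/109491 408877/109491]

x̄ = F·x = [3, -10, 8]
P̄ = F·P·Fᵀ + Q = [5 -8 12; -8 81 -34; 12 -34 43]
y = z − H·x̄ = [46, -61]
S = H·P̄·Hᵀ + R = [1220 -1523; -1523 1991]
K = P̄·Hᵀ·S⁻¹ = [6999/36497 6637/36497; 53470/109491 21049/109491; 37949/109491 43052/109491]
x' = x̄ + K·y = [26588/36497, 26907/36497, -1530/36497]
P' = (I − K·H)·P̄ = [18852/36497 -16716/36497 -22647/36497; -16716/36497 266050/109491 320531/109491; -22647/36497 320531/109491 408877/109491]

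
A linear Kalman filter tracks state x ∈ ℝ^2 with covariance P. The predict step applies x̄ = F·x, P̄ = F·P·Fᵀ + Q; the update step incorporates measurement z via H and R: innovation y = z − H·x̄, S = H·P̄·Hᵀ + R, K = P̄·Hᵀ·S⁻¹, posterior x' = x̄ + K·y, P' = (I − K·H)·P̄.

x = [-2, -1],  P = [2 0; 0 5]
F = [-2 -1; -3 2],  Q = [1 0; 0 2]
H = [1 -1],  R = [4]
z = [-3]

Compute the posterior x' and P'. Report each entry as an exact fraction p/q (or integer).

x' = [37/9, 184/27]
P' = [34/3 94/9; 94/9 358/27]

x̄ = F·x = [5, 4]
P̄ = F·P·Fᵀ + Q = [14 2; 2 40]
y = z − H·x̄ = [-4]
S = H·P̄·Hᵀ + R = [54]
K = P̄·Hᵀ·S⁻¹ = [2/9; -19/27]
x' = x̄ + K·y = [37/9, 184/27]
P' = (I − K·H)·P̄ = [34/3 94/9; 94/9 358/27]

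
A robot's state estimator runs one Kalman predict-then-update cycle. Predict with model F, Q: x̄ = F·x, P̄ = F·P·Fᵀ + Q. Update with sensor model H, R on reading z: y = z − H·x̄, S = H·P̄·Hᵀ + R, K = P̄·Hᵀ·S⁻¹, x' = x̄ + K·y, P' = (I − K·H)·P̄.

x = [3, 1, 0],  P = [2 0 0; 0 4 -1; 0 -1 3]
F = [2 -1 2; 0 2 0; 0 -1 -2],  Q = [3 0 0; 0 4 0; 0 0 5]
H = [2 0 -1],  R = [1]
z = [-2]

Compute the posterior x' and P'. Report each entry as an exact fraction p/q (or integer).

x' = [-20/87, 304/87, 85/58]
P' = [247/87 -344/87 153/29; -344/87 1540/87 -226/29; 153/29 -226/29 623/58]

x̄ = F·x = [5, 2, -1]
P̄ = F·P·Fᵀ + Q = [31 -12 -8; -12 20 -4; -8 -4 17]
y = z − H·x̄ = [-13]
S = H·P̄·Hᵀ + R = [174]
K = P̄·Hᵀ·S⁻¹ = [35/87; -10/87; -11/58]
x' = x̄ + K·y = [-20/87, 304/87, 85/58]
P' = (I − K·H)·P̄ = [247/87 -344/87 153/29; -344/87 1540/87 -226/29; 153/29 -226/29 623/58]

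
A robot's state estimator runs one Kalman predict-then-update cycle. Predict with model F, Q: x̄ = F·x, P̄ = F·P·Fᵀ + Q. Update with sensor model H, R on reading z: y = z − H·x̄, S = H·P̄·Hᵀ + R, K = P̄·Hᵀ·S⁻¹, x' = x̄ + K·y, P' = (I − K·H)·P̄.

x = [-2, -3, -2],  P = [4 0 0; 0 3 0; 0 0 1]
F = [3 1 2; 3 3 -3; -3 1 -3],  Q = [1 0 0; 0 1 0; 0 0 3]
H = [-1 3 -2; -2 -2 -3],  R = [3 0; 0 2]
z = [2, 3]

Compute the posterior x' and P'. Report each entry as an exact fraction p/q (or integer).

x' = [-497505/87383, 106255/262149, 221285/87383]
P' = [913233/87383 -57413/87383 -575406/87383; -57413/87383 64405/262149 33308/87383; -575406/87383 33308/87383 377718/87383]

x̄ = F·x = [-13, -9, 9]
P̄ = F·P·Fᵀ + Q = [44 39 -39; 39 73 -18; -39 -18 51]
y = z − H·x̄ = [34, -14]
S = H·P̄·Hᵀ + R = [734 -383; -383 557]
K = P̄·Hᵀ·S⁻¹ = [21780/87383 7289/87383; 55202/262149 -42052/262149; -26702/87383 -24479/87383]
x' = x̄ + K·y = [-497505/87383, 106255/262149, 221285/87383]
P' = (I − K·H)·P̄ = [913233/87383 -57413/87383 -575406/87383; -57413/87383 64405/262149 33308/87383; -575406/87383 33308/87383 377718/87383]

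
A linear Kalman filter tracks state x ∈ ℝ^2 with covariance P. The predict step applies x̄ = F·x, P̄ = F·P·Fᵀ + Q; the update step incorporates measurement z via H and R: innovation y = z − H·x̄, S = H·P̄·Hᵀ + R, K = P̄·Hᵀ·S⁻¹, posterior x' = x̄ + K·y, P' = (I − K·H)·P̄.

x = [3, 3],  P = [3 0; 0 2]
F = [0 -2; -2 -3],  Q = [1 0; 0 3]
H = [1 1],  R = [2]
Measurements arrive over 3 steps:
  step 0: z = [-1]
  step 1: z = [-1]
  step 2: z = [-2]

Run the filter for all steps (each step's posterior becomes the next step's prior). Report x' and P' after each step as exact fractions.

step 0: x̄ = F·x = [-6, -15]
step 0: P̄ = F·P·Fᵀ + Q = [9 12; 12 33]
step 0: y = z − H·x̄ = [20]
step 0: S = H·P̄·Hᵀ + R = [68]
step 0: K = P̄·Hᵀ·S⁻¹ = [21/68; 45/68]
step 0: x' = x̄ + K·y = [3/17, -30/17]
step 0: P' = (I − K·H)·P̄ = [171/68 -129/68; -129/68 219/68]
step 1: x̄ = F·x = [60/17, 84/17]
step 1: P̄ = F·P·Fᵀ + Q = [236/17 399/34; 399/34 1311/68]
step 1: y = z − H·x̄ = [-161/17]
step 1: S = H·P̄·Hᵀ + R = [3987/68]
step 1: K = P̄·Hᵀ·S⁻¹ = [1742/3987; 703/1329]
step 1: x' = x̄ + K·y = [-2426/3987, -91/1329]
step 1: P' = (I − K·H)·P̄ = [10723/3987 -2413/1329; -2413/1329 1273/443]
step 2: x̄ = F·x = [182/1329, 5671/3987]
step 2: P̄ = F·P·Fᵀ + Q = [5535/443 13262/1329; 13262/1329 71098/3987]
step 2: y = z − H·x̄ = [-14191/3987]
step 2: S = H·P̄·Hᵀ + R = [208459/3987]
step 2: K = P̄·Hᵀ·S⁻¹ = [89601/208459; 110884/208459]
step 2: x' = x̄ + K·y = [-290371/208459, -98165/208459]
step 2: P' = (I − K·H)·P̄ = [590932/208459 -411730/208459; -411730/208459 633498/208459]

step 0: x' = [3/17, -30/17], P' = [171/68 -129/68; -129/68 219/68]
step 1: x' = [-2426/3987, -91/1329], P' = [10723/3987 -2413/1329; -2413/1329 1273/443]
step 2: x' = [-290371/208459, -98165/208459], P' = [590932/208459 -411730/208459; -411730/208459 633498/208459]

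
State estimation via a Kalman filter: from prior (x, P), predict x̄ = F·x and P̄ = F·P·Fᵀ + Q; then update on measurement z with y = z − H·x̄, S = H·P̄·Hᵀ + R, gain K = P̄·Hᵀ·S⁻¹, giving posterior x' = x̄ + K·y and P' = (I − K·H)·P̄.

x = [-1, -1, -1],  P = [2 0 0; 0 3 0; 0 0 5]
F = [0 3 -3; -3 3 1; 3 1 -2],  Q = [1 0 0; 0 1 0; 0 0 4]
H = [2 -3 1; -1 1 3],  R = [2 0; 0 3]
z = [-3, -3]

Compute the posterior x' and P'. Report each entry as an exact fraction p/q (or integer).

x' = [21220/88791, 65761/88791, -36102/29597]
P' = [4087103/88791 2859494/88791 141580/29597; 2859494/88791 2019029/88791 99829/29597; 141580/29597 99829/29597 23053/29597]

x̄ = F·x = [0, -1, -2]
P̄ = F·P·Fᵀ + Q = [73 12 39; 12 51 -19; 39 -19 45]
y = z − H·x̄ = [-4, 4]
S = H·P̄·Hᵀ + R = [924 243; 243 160]
K = P̄·Hᵀ·S⁻¹ = [10232/88791 5179/29597; -19306/88791 6444/29597; 3363/29597 9136/29597]
x' = x̄ + K·y = [21220/88791, 65761/88791, -36102/29597]
P' = (I − K·H)·P̄ = [4087103/88791 2859494/88791 141580/29597; 2859494/88791 2019029/88791 99829/29597; 141580/29597 99829/29597 23053/29597]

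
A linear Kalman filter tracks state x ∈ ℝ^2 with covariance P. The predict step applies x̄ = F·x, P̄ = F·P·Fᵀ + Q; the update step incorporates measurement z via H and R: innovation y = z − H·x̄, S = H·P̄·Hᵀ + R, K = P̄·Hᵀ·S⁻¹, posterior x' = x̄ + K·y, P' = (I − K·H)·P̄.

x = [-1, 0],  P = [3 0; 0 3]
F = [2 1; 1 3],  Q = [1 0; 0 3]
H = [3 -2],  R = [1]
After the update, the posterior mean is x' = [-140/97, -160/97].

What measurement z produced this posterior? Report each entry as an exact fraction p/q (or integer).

x̄ = F·x = [-2, -1]
P̄ = F·P·Fᵀ + Q = [16 15; 15 33]
S = H·P̄·Hᵀ + R = [97]
K = P̄·Hᵀ·S⁻¹ = [18/97; -21/97]
x' − x̄ = [54/97, -63/97] = K·y
y = (KᵀK)⁻¹·Kᵀ·(x' − x̄) = [3]
z = y + H·x̄ = [3] + [-4] = [-1]

z = [-1]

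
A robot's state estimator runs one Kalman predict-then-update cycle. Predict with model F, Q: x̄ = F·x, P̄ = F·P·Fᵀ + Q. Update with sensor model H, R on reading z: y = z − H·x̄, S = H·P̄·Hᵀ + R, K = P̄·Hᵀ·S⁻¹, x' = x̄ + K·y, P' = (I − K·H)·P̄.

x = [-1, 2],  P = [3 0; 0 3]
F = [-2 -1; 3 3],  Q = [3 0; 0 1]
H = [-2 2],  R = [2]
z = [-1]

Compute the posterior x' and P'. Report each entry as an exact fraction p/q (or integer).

x' = [21/17, 191/255]
P' = [36/17 33/17; 33/17 577/255]

x̄ = F·x = [0, 3]
P̄ = F·P·Fᵀ + Q = [18 -27; -27 55]
y = z − H·x̄ = [-7]
S = H·P̄·Hᵀ + R = [510]
K = P̄·Hᵀ·S⁻¹ = [-3/17; 82/255]
x' = x̄ + K·y = [21/17, 191/255]
P' = (I − K·H)·P̄ = [36/17 33/17; 33/17 577/255]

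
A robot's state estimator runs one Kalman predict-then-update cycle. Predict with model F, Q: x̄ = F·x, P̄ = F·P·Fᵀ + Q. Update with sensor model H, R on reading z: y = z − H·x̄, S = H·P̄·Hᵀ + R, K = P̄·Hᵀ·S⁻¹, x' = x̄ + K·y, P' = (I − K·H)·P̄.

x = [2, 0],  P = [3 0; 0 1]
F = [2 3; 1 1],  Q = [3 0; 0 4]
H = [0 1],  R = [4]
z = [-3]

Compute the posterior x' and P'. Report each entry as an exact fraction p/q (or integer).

x' = [1/4, -4/3]
P' = [69/4 3; 3 8/3]

x̄ = F·x = [4, 2]
P̄ = F·P·Fᵀ + Q = [24 9; 9 8]
y = z − H·x̄ = [-5]
S = H·P̄·Hᵀ + R = [12]
K = P̄·Hᵀ·S⁻¹ = [3/4; 2/3]
x' = x̄ + K·y = [1/4, -4/3]
P' = (I − K·H)·P̄ = [69/4 3; 3 8/3]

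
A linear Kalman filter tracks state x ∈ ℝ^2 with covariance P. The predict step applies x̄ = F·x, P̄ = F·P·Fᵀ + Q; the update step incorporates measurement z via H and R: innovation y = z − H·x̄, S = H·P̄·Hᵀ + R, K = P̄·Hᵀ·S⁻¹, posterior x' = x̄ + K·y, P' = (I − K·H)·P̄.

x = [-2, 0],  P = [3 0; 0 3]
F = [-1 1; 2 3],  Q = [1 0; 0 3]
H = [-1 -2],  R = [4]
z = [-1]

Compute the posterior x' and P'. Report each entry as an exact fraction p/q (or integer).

x̄ = F·x = [2, -4]
P̄ = F·P·Fᵀ + Q = [7 3; 3 42]
y = z − H·x̄ = [-7]
S = H·P̄·Hᵀ + R = [191]
K = P̄·Hᵀ·S⁻¹ = [-13/191; -87/191]
x' = x̄ + K·y = [473/191, -155/191]
P' = (I − K·H)·P̄ = [1168/191 -558/191; -558/191 453/191]

x' = [473/191, -155/191]
P' = [1168/191 -558/191; -558/191 453/191]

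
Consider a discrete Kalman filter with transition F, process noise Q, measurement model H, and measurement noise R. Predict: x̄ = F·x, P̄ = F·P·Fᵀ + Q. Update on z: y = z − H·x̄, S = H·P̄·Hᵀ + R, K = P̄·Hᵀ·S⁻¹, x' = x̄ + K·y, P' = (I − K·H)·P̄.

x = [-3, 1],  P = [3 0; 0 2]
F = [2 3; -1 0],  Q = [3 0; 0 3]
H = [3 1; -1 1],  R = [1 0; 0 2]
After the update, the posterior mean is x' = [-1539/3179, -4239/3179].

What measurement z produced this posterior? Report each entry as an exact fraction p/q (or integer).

x̄ = F·x = [-3, 3]
P̄ = F·P·Fᵀ + Q = [33 -6; -6 6]
S = H·P̄·Hᵀ + R = [268 -105; -105 53]
K = P̄·Hᵀ·S⁻¹ = [834/3179 -687/3179; 624/3179 1956/3179]
x' − x̄ = [7998/3179, -13776/3179] = K·y
y = (KᵀK)⁻¹·Kᵀ·(x' − x̄) = [3, -8]
z = y + H·x̄ = [3, -8] + [-6, 6] = [-3, -2]

z = [-3, -2]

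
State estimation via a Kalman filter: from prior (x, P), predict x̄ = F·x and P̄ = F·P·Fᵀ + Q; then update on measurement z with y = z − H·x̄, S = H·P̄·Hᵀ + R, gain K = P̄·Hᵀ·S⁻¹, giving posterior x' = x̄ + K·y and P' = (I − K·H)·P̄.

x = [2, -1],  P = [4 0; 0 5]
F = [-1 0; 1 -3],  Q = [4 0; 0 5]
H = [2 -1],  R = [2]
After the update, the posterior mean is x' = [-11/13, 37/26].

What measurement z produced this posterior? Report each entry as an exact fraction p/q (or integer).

z = [-3]

x̄ = F·x = [-2, 5]
P̄ = F·P·Fᵀ + Q = [8 -4; -4 54]
S = H·P̄·Hᵀ + R = [104]
K = P̄·Hᵀ·S⁻¹ = [5/26; -31/52]
x' − x̄ = [15/13, -93/26] = K·y
y = (KᵀK)⁻¹·Kᵀ·(x' − x̄) = [6]
z = y + H·x̄ = [6] + [-9] = [-3]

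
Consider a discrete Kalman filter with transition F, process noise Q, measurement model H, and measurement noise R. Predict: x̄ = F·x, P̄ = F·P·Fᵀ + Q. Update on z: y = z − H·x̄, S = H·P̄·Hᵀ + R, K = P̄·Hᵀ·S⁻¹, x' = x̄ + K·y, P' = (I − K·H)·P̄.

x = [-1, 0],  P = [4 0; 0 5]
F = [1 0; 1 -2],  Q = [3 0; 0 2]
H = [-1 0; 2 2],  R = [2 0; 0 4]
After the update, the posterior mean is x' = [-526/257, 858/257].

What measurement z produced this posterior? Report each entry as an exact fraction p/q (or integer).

x̄ = F·x = [-1, -1]
P̄ = F·P·Fᵀ + Q = [7 4; 4 26]
S = H·P̄·Hᵀ + R = [9 -22; -22 168]
K = P̄·Hᵀ·S⁻¹ = [-173/257 11/257; 162/257 113/257]
x' − x̄ = [-269/257, 1115/257] = K·y
y = (KᵀK)⁻¹·Kᵀ·(x' − x̄) = [2, 7]
z = y + H·x̄ = [2, 7] + [1, -4] = [3, 3]

z = [3, 3]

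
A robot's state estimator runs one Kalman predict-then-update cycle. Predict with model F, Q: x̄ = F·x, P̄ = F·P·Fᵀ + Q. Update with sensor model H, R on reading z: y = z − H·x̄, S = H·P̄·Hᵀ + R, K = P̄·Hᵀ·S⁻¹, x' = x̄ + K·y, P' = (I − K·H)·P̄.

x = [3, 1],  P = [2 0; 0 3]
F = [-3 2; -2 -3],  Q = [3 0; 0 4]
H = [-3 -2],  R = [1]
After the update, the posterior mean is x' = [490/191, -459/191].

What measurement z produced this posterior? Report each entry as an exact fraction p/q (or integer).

z = [-3]

x̄ = F·x = [-7, -9]
P̄ = F·P·Fᵀ + Q = [33 -6; -6 39]
S = H·P̄·Hᵀ + R = [382]
K = P̄·Hᵀ·S⁻¹ = [-87/382; -30/191]
x' − x̄ = [1827/191, 1260/191] = K·y
y = (KᵀK)⁻¹·Kᵀ·(x' − x̄) = [-42]
z = y + H·x̄ = [-42] + [39] = [-3]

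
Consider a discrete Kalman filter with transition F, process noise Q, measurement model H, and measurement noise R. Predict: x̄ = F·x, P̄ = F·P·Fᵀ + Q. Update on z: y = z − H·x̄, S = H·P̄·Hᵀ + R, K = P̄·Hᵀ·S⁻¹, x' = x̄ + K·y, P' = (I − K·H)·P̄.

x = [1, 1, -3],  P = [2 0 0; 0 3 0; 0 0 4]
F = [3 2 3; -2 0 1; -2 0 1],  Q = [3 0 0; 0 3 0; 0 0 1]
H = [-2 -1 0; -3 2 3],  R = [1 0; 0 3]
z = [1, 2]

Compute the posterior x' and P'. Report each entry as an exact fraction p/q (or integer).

x' = [-127/187, 47/187, -4/17]
P' = [69/187 -135/374 9/17; -135/374 16547/17204 -330/391; 9/17 -330/391 484/391]

x̄ = F·x = [-4, -5, -5]
P̄ = F·P·Fᵀ + Q = [69 0 0; 0 15 12; 0 12 13]
y = z − H·x̄ = [-12, 15]
S = H·P̄·Hᵀ + R = [292 348; 348 945]
K = P̄·Hᵀ·S⁻¹ = [-141/374 -15/187; -4127/17204 2041/12903; -84/391 57/391]
x' = x̄ + K·y = [-127/187, 47/187, -4/17]
P' = (I − K·H)·P̄ = [69/187 -135/374 9/17; -135/374 16547/17204 -330/391; 9/17 -330/391 484/391]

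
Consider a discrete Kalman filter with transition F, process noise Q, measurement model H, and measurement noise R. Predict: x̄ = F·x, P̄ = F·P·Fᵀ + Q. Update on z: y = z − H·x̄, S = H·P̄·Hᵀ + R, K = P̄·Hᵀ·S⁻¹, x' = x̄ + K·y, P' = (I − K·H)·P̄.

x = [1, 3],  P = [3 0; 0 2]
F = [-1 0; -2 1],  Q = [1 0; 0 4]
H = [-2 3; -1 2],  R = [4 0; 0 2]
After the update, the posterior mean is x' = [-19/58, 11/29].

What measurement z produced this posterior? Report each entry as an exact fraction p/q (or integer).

z = [-1, 3]

x̄ = F·x = [-1, 1]
P̄ = F·P·Fᵀ + Q = [4 6; 6 18]
S = H·P̄·Hᵀ + R = [110 74; 74 54]
K = P̄·Hᵀ·S⁻¹ = [-13/116 35/116; 3/29 12/29]
x' − x̄ = [39/58, -18/29] = K·y
y = (KᵀK)⁻¹·Kᵀ·(x' − x̄) = [-6, 0]
z = y + H·x̄ = [-6, 0] + [5, 3] = [-1, 3]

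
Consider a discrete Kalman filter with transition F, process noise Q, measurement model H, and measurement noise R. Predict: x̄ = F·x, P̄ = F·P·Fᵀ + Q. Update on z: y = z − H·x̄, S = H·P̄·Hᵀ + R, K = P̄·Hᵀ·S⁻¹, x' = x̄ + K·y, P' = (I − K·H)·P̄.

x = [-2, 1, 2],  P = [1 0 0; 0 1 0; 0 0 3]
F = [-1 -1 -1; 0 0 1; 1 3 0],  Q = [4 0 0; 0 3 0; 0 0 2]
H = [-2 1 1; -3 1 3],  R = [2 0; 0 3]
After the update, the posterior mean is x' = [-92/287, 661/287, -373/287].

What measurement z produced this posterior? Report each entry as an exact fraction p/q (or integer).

z = [2, -1]

x̄ = F·x = [-1, 2, 1]
P̄ = F·P·Fᵀ + Q = [9 -3 -4; -3 6 0; -4 0 12]
S = H·P̄·Hᵀ + R = [84 147; 147 288]
K = P̄·Hᵀ·S⁻¹ = [-114/287 7/123; 139/287 -8/41; -144/287 52/123]
x' − x̄ = [195/287, 87/287, -660/287] = K·y
y = (KᵀK)⁻¹·Kᵀ·(x' − x̄) = [-3, -9]
z = y + H·x̄ = [-3, -9] + [5, 8] = [2, -1]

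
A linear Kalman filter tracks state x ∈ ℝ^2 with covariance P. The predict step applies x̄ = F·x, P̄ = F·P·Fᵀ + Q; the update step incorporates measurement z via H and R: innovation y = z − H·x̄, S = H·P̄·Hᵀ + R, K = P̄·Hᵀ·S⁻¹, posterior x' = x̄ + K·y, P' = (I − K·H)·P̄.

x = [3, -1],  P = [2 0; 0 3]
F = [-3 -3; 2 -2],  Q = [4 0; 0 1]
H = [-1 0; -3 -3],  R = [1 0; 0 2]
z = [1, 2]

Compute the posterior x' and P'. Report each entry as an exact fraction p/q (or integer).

x̄ = F·x = [-6, 8]
P̄ = F·P·Fᵀ + Q = [49 6; 6 21]
y = z − H·x̄ = [-5, 8]
S = H·P̄·Hᵀ + R = [50 165; 165 740]
K = P̄·Hᵀ·S⁻¹ = [-1807/1955 -33/1955; 21/23 -36/115]
x' = x̄ + K·y = [-2959/1955, 107/115]
P' = (I − K·H)·P̄ = [1807/1955 -21/23; -21/23 129/115]

x' = [-2959/1955, 107/115]
P' = [1807/1955 -21/23; -21/23 129/115]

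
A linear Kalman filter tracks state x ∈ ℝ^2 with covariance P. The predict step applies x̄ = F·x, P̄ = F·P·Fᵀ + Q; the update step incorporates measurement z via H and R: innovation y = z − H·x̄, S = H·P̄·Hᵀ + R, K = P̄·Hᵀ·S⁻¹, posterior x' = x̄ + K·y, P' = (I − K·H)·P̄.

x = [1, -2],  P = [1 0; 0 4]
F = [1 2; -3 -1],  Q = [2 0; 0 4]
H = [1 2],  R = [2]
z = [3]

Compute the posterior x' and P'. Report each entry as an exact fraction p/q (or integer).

x' = [-53/15, 139/45]
P' = [94/5 -142/15; -142/15 236/45]

x̄ = F·x = [-3, -1]
P̄ = F·P·Fᵀ + Q = [19 -11; -11 17]
y = z − H·x̄ = [8]
S = H·P̄·Hᵀ + R = [45]
K = P̄·Hᵀ·S⁻¹ = [-1/15; 23/45]
x' = x̄ + K·y = [-53/15, 139/45]
P' = (I − K·H)·P̄ = [94/5 -142/15; -142/15 236/45]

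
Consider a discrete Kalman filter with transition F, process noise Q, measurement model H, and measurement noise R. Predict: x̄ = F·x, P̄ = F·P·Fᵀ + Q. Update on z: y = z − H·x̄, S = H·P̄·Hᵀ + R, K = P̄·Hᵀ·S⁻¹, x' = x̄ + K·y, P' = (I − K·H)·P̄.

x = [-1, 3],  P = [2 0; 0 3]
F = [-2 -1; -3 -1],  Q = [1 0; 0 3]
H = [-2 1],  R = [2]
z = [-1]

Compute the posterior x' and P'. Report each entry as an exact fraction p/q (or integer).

x̄ = F·x = [-1, 0]
P̄ = F·P·Fᵀ + Q = [12 15; 15 24]
y = z − H·x̄ = [-3]
S = H·P̄·Hᵀ + R = [14]
K = P̄·Hᵀ·S⁻¹ = [-9/14; -3/7]
x' = x̄ + K·y = [13/14, 9/7]
P' = (I − K·H)·P̄ = [87/14 78/7; 78/7 150/7]

x' = [13/14, 9/7]
P' = [87/14 78/7; 78/7 150/7]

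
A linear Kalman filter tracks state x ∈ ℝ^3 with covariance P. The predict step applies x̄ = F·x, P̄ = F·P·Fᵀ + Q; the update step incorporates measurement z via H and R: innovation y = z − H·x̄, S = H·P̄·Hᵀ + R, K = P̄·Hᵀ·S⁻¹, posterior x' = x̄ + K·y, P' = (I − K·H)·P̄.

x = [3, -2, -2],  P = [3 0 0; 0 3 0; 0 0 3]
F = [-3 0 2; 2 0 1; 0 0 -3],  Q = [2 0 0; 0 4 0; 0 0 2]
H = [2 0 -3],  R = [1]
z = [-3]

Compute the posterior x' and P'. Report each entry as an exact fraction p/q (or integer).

x̄ = F·x = [-13, 4, 6]
P̄ = F·P·Fᵀ + Q = [41 -12 -18; -12 19 -9; -18 -9 29]
y = z − H·x̄ = [41]
S = H·P̄·Hᵀ + R = [642]
K = P̄·Hᵀ·S⁻¹ = [68/321; 1/214; -41/214]
x' = x̄ + K·y = [-1385/321, 897/214, -397/214]
P' = (I − K·H)·P̄ = [3913/321 -1352/107 862/107; -1352/107 4063/214 -1803/214; 862/107 -1803/214 1163/214]

x' = [-1385/321, 897/214, -397/214]
P' = [3913/321 -1352/107 862/107; -1352/107 4063/214 -1803/214; 862/107 -1803/214 1163/214]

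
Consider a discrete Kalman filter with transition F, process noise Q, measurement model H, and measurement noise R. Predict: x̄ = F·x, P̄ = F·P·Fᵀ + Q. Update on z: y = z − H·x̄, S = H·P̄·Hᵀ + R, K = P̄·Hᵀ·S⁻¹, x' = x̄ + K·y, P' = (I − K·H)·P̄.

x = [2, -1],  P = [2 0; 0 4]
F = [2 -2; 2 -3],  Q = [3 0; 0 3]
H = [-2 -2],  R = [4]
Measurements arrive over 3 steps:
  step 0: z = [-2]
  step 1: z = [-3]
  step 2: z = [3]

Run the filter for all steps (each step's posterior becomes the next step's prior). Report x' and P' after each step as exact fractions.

step 0: x̄ = F·x = [6, 7]
step 0: P̄ = F·P·Fᵀ + Q = [27 32; 32 47]
step 0: y = z − H·x̄ = [24]
step 0: S = H·P̄·Hᵀ + R = [556]
step 0: K = P̄·Hᵀ·S⁻¹ = [-59/278; -79/278]
step 0: x' = x̄ + K·y = [126/139, 25/139]
step 0: P' = (I − K·H)·P̄ = [272/139 -213/139; -213/139 292/139]
step 1: x̄ = F·x = [202/139, 177/139]
step 1: P̄ = F·P·Fᵀ + Q = [4377/139 4970/139; 4970/139 6689/139]
step 1: y = z − H·x̄ = [341/139]
step 1: S = H·P̄·Hᵀ + R = [84580/139]
step 1: K = P̄·Hᵀ·S⁻¹ = [-9347/42290; -11659/42290]
step 1: x' = x̄ + K·y = [38527/42290, 25249/42290]
step 1: P' = (I − K·H)·P̄ = [37304/21145 -27957/21145; -27957/21145 39616/21145]
step 2: x̄ = F·x = [13278/21145, 1307/42290]
step 2: P̄ = F·P·Fᵀ + Q = [594771/21145 666482/21145; 666482/21145 904679/21145]
step 2: y = z − H·x̄ = [91298/21145]
step 2: S = H·P̄·Hᵀ + R = [11414236/21145]
step 2: K = P̄·Hᵀ·S⁻¹ = [-1261253/5707118; -38321/139198]
step 2: x' = x̄ + K·y = [-930971/2853559, -161157/139198]
step 2: P' = (I − K·H)·P̄ = [5034524/2853559 -92031/69599; -92031/69599 130352/69599]

step 0: x' = [126/139, 25/139], P' = [272/139 -213/139; -213/139 292/139]
step 1: x' = [38527/42290, 25249/42290], P' = [37304/21145 -27957/21145; -27957/21145 39616/21145]
step 2: x' = [-930971/2853559, -161157/139198], P' = [5034524/2853559 -92031/69599; -92031/69599 130352/69599]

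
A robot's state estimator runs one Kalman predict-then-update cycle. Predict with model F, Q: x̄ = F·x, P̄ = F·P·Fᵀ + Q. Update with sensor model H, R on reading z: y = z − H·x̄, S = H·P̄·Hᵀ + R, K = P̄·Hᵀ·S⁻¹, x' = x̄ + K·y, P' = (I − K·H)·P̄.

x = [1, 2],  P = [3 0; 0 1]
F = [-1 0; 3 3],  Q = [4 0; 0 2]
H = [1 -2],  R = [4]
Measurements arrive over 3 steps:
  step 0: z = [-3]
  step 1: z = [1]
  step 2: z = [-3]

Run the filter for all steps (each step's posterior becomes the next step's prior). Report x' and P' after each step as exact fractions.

step 0: x' = [201/199, 431/199], P' = [768/199 334/199; 334/199 337/199]
step 1: x' = [3229/2893, 3272/20251], P' = [10740/2893 4786/2893; 4786/2893 34759/20251]
step 2: x' = [-271074/504583, 635975/504583], P' = [1875261/504583 836596/504583; 836596/504583 867301/504583]

step 0: x̄ = F·x = [-1, 9]
step 0: P̄ = F·P·Fᵀ + Q = [7 -9; -9 38]
step 0: y = z − H·x̄ = [16]
step 0: S = H·P̄·Hᵀ + R = [199]
step 0: K = P̄·Hᵀ·S⁻¹ = [25/199; -85/199]
step 0: x' = x̄ + K·y = [201/199, 431/199]
step 0: P' = (I − K·H)·P̄ = [768/199 334/199; 334/199 337/199]
step 1: x̄ = F·x = [-201/199, 1896/199]
step 1: P̄ = F·P·Fᵀ + Q = [1564/199 -3306/199; -3306/199 16355/199]
step 1: y = z − H·x̄ = [4192/199]
step 1: S = H·P̄·Hᵀ + R = [81004/199]
step 1: K = P̄·Hᵀ·S⁻¹ = [292/2893; -9004/20251]
step 1: x' = x̄ + K·y = [3229/2893, 3272/20251]
step 1: P' = (I − K·H)·P̄ = [10740/2893 4786/2893; 4786/2893 34759/20251]
step 2: x̄ = F·x = [-3229/2893, 77625/20251]
step 2: P̄ = F·P·Fᵀ + Q = [22312/2893 -46578/2893; -46578/2893 1632989/20251]
step 2: y = z − H·x̄ = [117100/20251]
step 2: S = H·P̄·Hᵀ + R = [8073328/20251]
step 2: K = P̄·Hᵀ·S⁻¹ = [202069/2018332; -449003/1009166]
step 2: x' = x̄ + K·y = [-271074/504583, 635975/504583]
step 2: P' = (I − K·H)·P̄ = [1875261/504583 836596/504583; 836596/504583 867301/504583]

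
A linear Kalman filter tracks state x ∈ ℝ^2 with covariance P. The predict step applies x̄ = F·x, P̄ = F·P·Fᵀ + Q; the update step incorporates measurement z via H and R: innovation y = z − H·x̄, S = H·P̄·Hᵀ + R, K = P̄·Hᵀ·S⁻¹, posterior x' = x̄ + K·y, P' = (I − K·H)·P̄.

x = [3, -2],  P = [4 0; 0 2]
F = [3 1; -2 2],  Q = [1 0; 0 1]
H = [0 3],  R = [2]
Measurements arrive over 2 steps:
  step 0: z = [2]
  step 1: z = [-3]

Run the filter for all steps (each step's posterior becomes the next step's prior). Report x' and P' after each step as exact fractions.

step 0: x̄ = F·x = [7, -10]
step 0: P̄ = F·P·Fᵀ + Q = [39 -20; -20 25]
step 0: y = z − H·x̄ = [32]
step 0: S = H·P̄·Hᵀ + R = [227]
step 0: K = P̄·Hᵀ·S⁻¹ = [-60/227; 75/227]
step 0: x' = x̄ + K·y = [-331/227, 130/227]
step 0: P' = (I − K·H)·P̄ = [5253/227 -40/227; -40/227 50/227]
step 1: x̄ = F·x = [-863/227, 922/227]
step 1: P̄ = F·P·Fᵀ + Q = [47314/227 -31578/227; -31578/227 21759/227]
step 1: y = z − H·x̄ = [-3447/227]
step 1: S = H·P̄·Hᵀ + R = [196285/227]
step 1: K = P̄·Hᵀ·S⁻¹ = [-94734/196285; 65277/196285]
step 1: x' = x̄ + K·y = [692309/196285, -193987/196285]
step 1: P' = (I − K·H)·P̄ = [1376642/196285 -63156/196285; -63156/196285 43518/196285]

step 0: x' = [-331/227, 130/227], P' = [5253/227 -40/227; -40/227 50/227]
step 1: x' = [692309/196285, -193987/196285], P' = [1376642/196285 -63156/196285; -63156/196285 43518/196285]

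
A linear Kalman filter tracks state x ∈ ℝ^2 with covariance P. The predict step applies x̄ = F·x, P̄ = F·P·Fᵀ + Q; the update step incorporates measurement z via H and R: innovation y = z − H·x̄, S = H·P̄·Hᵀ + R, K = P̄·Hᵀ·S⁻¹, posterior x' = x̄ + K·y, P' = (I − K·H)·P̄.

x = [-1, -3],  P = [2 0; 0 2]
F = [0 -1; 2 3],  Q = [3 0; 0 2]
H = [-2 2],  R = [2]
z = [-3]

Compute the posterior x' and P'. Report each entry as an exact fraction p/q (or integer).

x̄ = F·x = [3, -11]
P̄ = F·P·Fᵀ + Q = [5 -6; -6 28]
y = z − H·x̄ = [25]
S = H·P̄·Hᵀ + R = [182]
K = P̄·Hᵀ·S⁻¹ = [-11/91; 34/91]
x' = x̄ + K·y = [-2/91, -151/91]
P' = (I − K·H)·P̄ = [213/91 202/91; 202/91 236/91]

x' = [-2/91, -151/91]
P' = [213/91 202/91; 202/91 236/91]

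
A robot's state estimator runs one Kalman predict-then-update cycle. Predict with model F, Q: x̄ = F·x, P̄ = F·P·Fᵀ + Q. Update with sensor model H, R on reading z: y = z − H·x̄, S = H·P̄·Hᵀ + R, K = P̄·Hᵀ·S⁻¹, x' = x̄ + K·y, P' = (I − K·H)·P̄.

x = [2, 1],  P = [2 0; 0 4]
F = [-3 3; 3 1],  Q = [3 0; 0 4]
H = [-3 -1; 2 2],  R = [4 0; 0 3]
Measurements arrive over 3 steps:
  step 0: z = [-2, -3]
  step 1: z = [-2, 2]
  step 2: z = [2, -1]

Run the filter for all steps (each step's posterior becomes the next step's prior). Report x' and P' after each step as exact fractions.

step 0: x̄ = F·x = [-3, 7]
step 0: P̄ = F·P·Fᵀ + Q = [57 -6; -6 26]
step 0: y = z − H·x̄ = [-4, -11]
step 0: S = H·P̄·Hᵀ + R = [507 -346; -346 287]
step 0: K = P̄·Hᵀ·S⁻¹ = [-12063/25793 -5376/25793; 11544/25793 17512/25793]
step 0: x' = x̄ + K·y = [30009/25793, -58257/25793]
step 0: P' = (I − K·H)·P̄ = [28158/25793 -36222/25793; -36222/25793 62490/25793]
step 1: x̄ = F·x = [-264798/25793, 31770/25793]
step 1: P̄ = F·P·Fᵀ + Q = [1545207/25793 -283284/25793; -283284/25793 201752/25793]
step 1: y = z − H·x̄ = [-814210/25793, 517642/25793]
step 1: S = H·P̄·Hᵀ + R = [12512083/25793 -7408474/25793; -7408474/25793 4798943/25793]
step 1: K = P̄·Hᵀ·S⁻¹ = [-2737389/6452471 -832440/6452471; 73746348/200026601 107050816/200026601]
step 1: x' = x̄ + K·y = [3462264/6452471, 66833234/200026601]
step 1: P' = (I − K·H)·P̄ = [6099108/6452471 -7347768/6452471; -7347768/6452471 388357032/200026601]
step 2: x̄ = F·x = [-121490850/200026601, 388823786/200026601]
step 2: P̄ = F·P·Fᵀ + Q = [9896998767/200026601 -1903264884/200026601; -1903264884/200026601 1523429720/200026601]
step 2: y = z − H·x̄ = [424404438/200026601, -734692473/200026601]
step 2: S = H·P̄·Hᵀ + R = [79976935723/200026601 -47202732970/200026601; -47202732970/200026601 31055674679/200026601]
step 2: K = P̄·Hᵀ·S⁻¹ = [-541500853323/1278028504817 -165118958472/1278028504817; 470696753868/1278028504817 684167807296/1278028504817]
step 2: x' = x̄ + K·y = [-1318687001868/1278028504817, 970074649538/1278028504817]
step 2: P' = (I − K·H)·P̄ = [1206840925500/1278028504817 -1454519363208/1278028504817; -1454519363208/1278028504817 2480771074152/1278028504817]

step 0: x' = [30009/25793, -58257/25793], P' = [28158/25793 -36222/25793; -36222/25793 62490/25793]
step 1: x' = [3462264/6452471, 66833234/200026601], P' = [6099108/6452471 -7347768/6452471; -7347768/6452471 388357032/200026601]
step 2: x' = [-1318687001868/1278028504817, 970074649538/1278028504817], P' = [1206840925500/1278028504817 -1454519363208/1278028504817; -1454519363208/1278028504817 2480771074152/1278028504817]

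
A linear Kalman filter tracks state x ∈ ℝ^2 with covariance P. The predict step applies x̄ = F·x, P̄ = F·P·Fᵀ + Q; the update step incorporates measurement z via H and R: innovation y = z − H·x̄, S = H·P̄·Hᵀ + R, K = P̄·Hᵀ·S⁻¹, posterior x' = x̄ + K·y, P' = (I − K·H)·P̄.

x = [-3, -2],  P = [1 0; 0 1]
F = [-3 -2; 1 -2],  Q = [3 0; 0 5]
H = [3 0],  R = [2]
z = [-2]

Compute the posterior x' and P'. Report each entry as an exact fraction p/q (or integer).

x' = [-35/73, 23/146]
P' = [16/73 1/73; 1/73 1451/146]

x̄ = F·x = [13, 1]
P̄ = F·P·Fᵀ + Q = [16 1; 1 10]
y = z − H·x̄ = [-41]
S = H·P̄·Hᵀ + R = [146]
K = P̄·Hᵀ·S⁻¹ = [24/73; 3/146]
x' = x̄ + K·y = [-35/73, 23/146]
P' = (I − K·H)·P̄ = [16/73 1/73; 1/73 1451/146]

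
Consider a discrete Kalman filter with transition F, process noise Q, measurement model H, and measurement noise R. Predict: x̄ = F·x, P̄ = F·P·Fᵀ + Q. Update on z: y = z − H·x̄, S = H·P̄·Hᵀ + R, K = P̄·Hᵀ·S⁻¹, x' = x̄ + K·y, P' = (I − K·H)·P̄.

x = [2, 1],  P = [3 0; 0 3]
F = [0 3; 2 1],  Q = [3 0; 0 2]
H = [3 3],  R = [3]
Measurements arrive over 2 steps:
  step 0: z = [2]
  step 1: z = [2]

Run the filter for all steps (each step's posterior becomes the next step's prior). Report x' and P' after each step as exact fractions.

step 0: x' = [-135/98, 102/49], P' = [1317/196 -639/98; -639/98 326/49]
step 1: x' = [0, 5/7], P' = [5205/721 -4899/721; -4899/721 4831/721]

step 0: x̄ = F·x = [3, 5]
step 0: P̄ = F·P·Fᵀ + Q = [30 9; 9 17]
step 0: y = z − H·x̄ = [-22]
step 0: S = H·P̄·Hᵀ + R = [588]
step 0: K = P̄·Hᵀ·S⁻¹ = [39/196; 13/98]
step 0: x' = x̄ + K·y = [-135/98, 102/49]
step 0: P' = (I − K·H)·P̄ = [1317/196 -639/98; -639/98 326/49]
step 1: x̄ = F·x = [306/49, -33/49]
step 1: P̄ = F·P·Fᵀ + Q = [3081/49 -939/49; -939/49 463/49]
step 1: y = z − H·x̄ = [-103/7]
step 1: S = H·P̄·Hᵀ + R = [309]
step 1: K = P̄·Hᵀ·S⁻¹ = [306/721; -68/721]
step 1: x' = x̄ + K·y = [0, 5/7]
step 1: P' = (I − K·H)·P̄ = [5205/721 -4899/721; -4899/721 4831/721]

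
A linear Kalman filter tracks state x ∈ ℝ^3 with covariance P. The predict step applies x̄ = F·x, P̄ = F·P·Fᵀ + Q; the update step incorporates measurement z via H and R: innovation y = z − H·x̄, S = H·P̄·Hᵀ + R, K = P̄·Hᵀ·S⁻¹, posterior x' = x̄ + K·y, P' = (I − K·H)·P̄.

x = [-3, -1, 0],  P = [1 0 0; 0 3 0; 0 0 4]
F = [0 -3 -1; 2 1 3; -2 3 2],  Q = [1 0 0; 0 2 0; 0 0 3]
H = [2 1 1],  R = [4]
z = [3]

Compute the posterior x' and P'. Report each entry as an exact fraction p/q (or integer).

x̄ = F·x = [3, -7, 3]
P̄ = F·P·Fᵀ + Q = [32 -21 -35; -21 45 29; -35 29 50]
y = z − H·x̄ = [1]
S = H·P̄·Hᵀ + R = [61]
K = P̄·Hᵀ·S⁻¹ = [8/61; 32/61; 9/61]
x' = x̄ + K·y = [191/61, -395/61, 192/61]
P' = (I − K·H)·P̄ = [1888/61 -1537/61 -2207/61; -1537/61 1721/61 1481/61; -2207/61 1481/61 2969/61]

x' = [191/61, -395/61, 192/61]
P' = [1888/61 -1537/61 -2207/61; -1537/61 1721/61 1481/61; -2207/61 1481/61 2969/61]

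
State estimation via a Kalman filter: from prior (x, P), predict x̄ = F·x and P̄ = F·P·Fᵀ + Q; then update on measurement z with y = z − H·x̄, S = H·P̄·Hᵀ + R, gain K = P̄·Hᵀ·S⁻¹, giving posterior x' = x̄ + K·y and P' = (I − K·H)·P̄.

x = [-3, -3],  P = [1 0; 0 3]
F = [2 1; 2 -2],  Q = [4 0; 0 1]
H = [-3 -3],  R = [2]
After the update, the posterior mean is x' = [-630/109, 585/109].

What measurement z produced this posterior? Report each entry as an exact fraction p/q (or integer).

x̄ = F·x = [-9, 0]
P̄ = F·P·Fᵀ + Q = [11 -2; -2 17]
S = H·P̄·Hᵀ + R = [218]
K = P̄·Hᵀ·S⁻¹ = [-27/218; -45/218]
x' − x̄ = [351/109, 585/109] = K·y
y = (KᵀK)⁻¹·Kᵀ·(x' − x̄) = [-26]
z = y + H·x̄ = [-26] + [27] = [1]

z = [1]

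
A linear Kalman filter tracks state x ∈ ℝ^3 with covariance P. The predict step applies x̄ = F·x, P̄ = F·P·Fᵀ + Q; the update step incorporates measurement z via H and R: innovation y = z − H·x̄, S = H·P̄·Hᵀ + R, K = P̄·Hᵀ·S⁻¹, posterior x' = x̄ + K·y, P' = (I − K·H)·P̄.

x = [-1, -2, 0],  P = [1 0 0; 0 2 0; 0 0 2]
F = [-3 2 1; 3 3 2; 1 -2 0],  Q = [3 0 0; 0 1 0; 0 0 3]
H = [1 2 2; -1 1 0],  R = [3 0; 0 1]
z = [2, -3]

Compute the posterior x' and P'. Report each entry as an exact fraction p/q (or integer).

x' = [866/899, -1816/899, 73/31]
P' = [21527/3596 9467/1798 -955/124; 9467/1798 4952/899 -469/62; -955/124 -469/62 1399/124]

x̄ = F·x = [-1, -9, 3]
P̄ = F·P·Fᵀ + Q = [22 7 -11; 7 36 -9; -11 -9 12]
y = z − H·x̄ = [15, 5]
S = H·P̄·Hᵀ + R = [129 47; 47 45]
K = P̄·Hᵀ·S⁻¹ = [1335/3596 -2593/3596; 691/1798 437/1798; -11/124 17/124]
x' = x̄ + K·y = [866/899, -1816/899, 73/31]
P' = (I − K·H)·P̄ = [21527/3596 9467/1798 -955/124; 9467/1798 4952/899 -469/62; -955/124 -469/62 1399/124]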